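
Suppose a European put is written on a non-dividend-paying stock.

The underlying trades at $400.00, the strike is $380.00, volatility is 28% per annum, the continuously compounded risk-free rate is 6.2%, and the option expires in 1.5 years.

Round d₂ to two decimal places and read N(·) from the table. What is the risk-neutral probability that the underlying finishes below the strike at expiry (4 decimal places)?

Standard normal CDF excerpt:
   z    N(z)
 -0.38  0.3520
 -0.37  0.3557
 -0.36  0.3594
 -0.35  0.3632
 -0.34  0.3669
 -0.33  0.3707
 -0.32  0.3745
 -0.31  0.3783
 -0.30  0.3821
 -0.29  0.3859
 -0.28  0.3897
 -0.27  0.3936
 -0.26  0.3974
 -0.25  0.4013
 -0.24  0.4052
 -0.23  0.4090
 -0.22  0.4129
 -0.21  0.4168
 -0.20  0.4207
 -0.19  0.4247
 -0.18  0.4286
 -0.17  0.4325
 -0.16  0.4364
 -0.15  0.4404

0.4013

T = 1.5;  σ√T = 0.3429
ln(S/K) + (r + σ²/2)T = ln(400/380) + (0.062 + 0.28²/2)·1.5 = 0.0513 + 0.1518 = 0.2031
d₁ = 0.2031 / 0.3429 = 0.5922 → 0.59
d₂ = d₁ − σ√T = 0.5922 − 0.3429 = 0.2493 → 0.25
Risk-neutral Pr[S_T < K] = N(−d₂) = N(-0.25) = 0.4013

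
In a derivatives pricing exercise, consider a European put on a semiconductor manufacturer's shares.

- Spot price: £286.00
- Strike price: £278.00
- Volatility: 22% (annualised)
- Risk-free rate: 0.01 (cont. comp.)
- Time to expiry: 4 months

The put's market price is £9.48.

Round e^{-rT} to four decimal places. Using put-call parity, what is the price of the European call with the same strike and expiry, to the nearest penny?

£18.40

e^(−rT) = e^(−0.01·0.3333) = 0.9967
Put-call parity: C − P = S − K·e^(−rT) = 286 − 278·0.9967 = 286 − 277.0826 = 8.9174
C = P + (C − P) = 9.48 + (8.9174) = 18.3974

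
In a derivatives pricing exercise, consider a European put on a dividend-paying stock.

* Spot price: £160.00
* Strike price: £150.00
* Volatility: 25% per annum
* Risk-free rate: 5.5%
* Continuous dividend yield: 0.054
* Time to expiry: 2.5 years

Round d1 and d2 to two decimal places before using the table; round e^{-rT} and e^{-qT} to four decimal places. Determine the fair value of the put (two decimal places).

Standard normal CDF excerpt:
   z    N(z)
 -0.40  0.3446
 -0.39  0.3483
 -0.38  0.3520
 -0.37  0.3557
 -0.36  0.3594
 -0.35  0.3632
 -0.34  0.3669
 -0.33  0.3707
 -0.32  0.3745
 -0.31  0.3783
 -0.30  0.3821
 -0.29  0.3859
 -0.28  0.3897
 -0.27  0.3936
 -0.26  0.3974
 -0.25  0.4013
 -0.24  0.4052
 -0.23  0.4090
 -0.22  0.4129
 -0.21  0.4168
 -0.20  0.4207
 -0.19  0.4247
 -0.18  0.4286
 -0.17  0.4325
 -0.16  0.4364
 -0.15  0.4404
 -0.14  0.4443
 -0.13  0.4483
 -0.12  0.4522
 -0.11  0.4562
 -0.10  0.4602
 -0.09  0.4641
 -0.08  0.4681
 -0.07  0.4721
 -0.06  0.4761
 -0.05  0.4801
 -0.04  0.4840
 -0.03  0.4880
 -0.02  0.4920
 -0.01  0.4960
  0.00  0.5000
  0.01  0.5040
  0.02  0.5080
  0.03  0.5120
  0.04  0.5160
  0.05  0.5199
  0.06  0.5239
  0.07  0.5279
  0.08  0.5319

£17.21

σ√T = 0.25 × 1.5811 = 0.3953
d₁ = [ln(160/150) + (0.055 − 0.054 + 0.25²/2)·2.5] / 0.3953 = [0.0645 + 0.0806] / 0.3953 = 0.3672 which rounds to 0.37
d₂ = d₁ − σ√T = 0.3672 − 0.3953 = -0.0280 which rounds to -0.03
exp(−qT) = exp(−0.054·2.5) = 0.8737;  exp(−rT) = exp(−0.055·2.5) = 0.8715
N(−d₂) = N(0.03) = 0.5120;  N(−d₁) = N(-0.37) = 0.3557
P = 150·0.8715·0.5120 − 160·0.8737·0.3557 = 66.9312 − 49.7240 = 17.2072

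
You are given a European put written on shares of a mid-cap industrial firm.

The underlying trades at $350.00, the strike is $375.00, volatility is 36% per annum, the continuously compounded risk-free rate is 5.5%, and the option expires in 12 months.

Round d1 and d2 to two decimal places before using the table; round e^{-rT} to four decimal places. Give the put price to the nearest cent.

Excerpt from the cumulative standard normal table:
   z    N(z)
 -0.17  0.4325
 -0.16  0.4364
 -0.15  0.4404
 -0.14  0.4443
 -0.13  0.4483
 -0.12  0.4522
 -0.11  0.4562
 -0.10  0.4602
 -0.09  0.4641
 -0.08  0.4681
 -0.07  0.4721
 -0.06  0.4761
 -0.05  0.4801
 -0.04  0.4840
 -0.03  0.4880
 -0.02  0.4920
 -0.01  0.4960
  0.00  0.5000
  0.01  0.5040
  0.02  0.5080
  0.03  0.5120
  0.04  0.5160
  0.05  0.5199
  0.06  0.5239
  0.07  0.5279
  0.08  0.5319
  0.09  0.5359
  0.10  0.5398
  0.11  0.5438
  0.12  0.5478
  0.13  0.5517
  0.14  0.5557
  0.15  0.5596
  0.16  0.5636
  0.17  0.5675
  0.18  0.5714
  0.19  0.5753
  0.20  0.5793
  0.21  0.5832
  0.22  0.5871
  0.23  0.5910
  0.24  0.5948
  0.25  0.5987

$52.88

T = 1;  σ√T = 0.3600
d₁ = [ln(350/375) + (0.055 + 0.36²/2)·1] / 0.3600 = [-0.0690 + 0.1198] / 0.3600 = 0.1411 → 0.14
d₂ = d₁ − σ√T = 0.1411 − 0.3600 = -0.2189 → -0.22
e^(−rT) = e^(−0.055·1) = 0.9465
P = 375·0.9465·N(0.22) − 350·N(-0.14) = 375·0.9465·0.5871 − 350·0.4443 = 208.3838 − 155.5050 = 52.8788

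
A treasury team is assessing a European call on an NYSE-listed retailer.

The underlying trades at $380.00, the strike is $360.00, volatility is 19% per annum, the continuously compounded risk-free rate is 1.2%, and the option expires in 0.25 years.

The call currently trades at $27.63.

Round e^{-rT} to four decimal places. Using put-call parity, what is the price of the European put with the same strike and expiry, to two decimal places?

exp(−rT) = exp(−0.012·0.25) = 0.9970
Put-call parity: C − P = S − K·e^(−rT) = 380 − 360·0.9970 = 380 − 358.9200 = 21.0800
P = C − (C − P) = 27.63 − (21.0800) = 6.5500

$6.55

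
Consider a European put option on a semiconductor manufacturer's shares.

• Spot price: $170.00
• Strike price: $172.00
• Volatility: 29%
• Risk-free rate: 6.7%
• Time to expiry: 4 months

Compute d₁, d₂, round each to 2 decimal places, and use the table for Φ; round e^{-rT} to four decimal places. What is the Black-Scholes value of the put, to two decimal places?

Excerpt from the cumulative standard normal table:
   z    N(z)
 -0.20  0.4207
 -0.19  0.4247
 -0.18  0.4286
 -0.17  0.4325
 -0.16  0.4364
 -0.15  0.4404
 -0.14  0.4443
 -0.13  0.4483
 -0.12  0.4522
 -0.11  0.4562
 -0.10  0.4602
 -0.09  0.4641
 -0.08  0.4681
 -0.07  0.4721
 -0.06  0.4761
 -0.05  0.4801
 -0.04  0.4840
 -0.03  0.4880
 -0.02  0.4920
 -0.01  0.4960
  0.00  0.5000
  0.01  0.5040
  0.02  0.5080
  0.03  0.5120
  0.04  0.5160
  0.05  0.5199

σ√T = 0.29·√0.3333 = 0.1674
d₁ = [ln(170/172) + (0.067 + ½·0.29²)·0.3333] / (σ√T) = (-0.0117 + 0.0364) / 0.1674 = 0.1472 ⇒ 0.15
d₂ = 0.1472 − 0.1674 = -0.0202 ⇒ -0.02
e^(−rT) = e^(−0.067·0.3333) = 0.9779
P = 172·0.9779·N(0.02) − 170·N(-0.15) = 172·0.9779·0.5080 − 170·0.4404 = 85.4450 − 74.8680 = 10.5770

$10.58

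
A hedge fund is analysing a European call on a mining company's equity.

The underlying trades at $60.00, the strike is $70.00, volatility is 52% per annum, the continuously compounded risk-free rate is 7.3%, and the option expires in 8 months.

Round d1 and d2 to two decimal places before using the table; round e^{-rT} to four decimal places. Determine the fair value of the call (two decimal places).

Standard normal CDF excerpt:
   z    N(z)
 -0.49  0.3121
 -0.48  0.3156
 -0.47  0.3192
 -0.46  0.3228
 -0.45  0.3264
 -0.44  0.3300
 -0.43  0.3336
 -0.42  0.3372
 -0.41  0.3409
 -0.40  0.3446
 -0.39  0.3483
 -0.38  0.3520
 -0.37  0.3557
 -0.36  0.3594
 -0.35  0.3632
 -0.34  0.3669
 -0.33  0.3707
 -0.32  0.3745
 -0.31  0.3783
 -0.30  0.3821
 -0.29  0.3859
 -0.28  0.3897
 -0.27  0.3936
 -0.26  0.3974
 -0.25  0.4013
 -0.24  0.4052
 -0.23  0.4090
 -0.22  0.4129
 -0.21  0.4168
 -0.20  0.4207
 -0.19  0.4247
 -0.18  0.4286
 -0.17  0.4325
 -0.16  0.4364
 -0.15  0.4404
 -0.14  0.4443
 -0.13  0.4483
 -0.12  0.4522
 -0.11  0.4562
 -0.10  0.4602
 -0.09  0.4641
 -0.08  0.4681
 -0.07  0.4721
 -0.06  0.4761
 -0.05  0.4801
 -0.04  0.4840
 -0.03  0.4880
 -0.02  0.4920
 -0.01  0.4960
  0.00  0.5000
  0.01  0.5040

$7.52

σ√T = 0.52 × 0.8165 = 0.4246
d₁ = [ln(60/70) + (0.073 + ½·0.52²)·0.6667] / (σ√T) = (-0.1542 + 0.1388) / 0.4246 = -0.0362 which rounds to -0.04
d₂ = -0.0362 − 0.4246 = -0.4607 which rounds to -0.46
e^(−rT) = e^(−0.073·0.6667) = 0.9525
C = 60·N(-0.04) − 70·0.9525·N(-0.46) = 60·0.4840 − 70·0.9525·0.3228 = 29.0400 − 21.5227 = 7.5173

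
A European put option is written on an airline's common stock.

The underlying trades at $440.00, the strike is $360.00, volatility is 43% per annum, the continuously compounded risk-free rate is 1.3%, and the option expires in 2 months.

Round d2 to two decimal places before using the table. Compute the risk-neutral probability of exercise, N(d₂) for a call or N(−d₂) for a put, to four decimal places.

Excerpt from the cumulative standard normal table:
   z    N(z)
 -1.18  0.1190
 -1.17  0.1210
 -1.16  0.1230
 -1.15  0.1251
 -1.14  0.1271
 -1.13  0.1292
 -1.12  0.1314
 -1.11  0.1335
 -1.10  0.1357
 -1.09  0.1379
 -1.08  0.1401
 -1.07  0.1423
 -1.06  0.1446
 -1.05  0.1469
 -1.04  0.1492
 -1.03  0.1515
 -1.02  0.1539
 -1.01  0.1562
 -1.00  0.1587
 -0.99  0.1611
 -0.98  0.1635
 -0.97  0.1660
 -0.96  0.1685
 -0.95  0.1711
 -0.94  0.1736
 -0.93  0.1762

0.1423

σ√T = 0.43 × 0.4082 = 0.1755
d₁ = [ln(440/360) + (0.013 + 0.43²/2)·0.1667] / 0.1755 = [0.2007 + 0.0176] / 0.1755 = 1.2432 which rounds to 1.24
d₂ = d₁ − σ√T = 1.2432 − 0.1755 = 1.0677 which rounds to 1.07
Risk-neutral Pr[S_T < K] = N(−d₂) = N(-1.07) = 0.1423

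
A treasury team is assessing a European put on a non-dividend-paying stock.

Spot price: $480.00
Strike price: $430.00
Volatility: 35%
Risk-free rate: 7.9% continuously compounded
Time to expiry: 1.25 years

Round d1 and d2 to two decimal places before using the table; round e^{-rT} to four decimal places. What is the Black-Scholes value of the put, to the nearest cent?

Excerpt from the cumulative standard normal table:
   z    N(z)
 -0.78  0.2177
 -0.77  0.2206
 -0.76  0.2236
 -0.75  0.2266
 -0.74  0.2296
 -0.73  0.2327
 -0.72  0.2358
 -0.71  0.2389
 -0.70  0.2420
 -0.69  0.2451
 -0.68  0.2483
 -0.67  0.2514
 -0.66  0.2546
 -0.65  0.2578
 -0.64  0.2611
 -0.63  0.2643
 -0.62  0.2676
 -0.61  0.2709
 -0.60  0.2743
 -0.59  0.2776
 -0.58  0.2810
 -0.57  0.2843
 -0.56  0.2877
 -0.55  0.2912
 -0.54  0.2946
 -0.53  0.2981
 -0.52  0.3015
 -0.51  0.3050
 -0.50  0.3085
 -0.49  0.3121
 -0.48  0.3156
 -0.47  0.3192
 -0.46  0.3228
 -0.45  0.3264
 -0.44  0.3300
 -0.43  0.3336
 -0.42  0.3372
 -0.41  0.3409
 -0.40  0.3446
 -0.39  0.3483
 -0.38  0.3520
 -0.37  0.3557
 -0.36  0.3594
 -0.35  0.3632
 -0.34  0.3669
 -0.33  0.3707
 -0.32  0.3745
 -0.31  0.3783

T = 1.25;  σ√T = 0.3913
d₁ = [ln(480/430) + (0.079 + ½·0.35²)·1.25] / (σ√T) = (0.1100 + 0.1753) / 0.3913 = 0.7291 → 0.73
d₂ = 0.7291 − 0.3913 = 0.3378 → 0.34
exp(−rT) = exp(−0.079·1.25) = 0.9060
P = 430·0.9060·N(-0.34) − 480·N(-0.73) = 430·0.9060·0.3669 − 480·0.2327 = 142.9369 − 111.6960 = 31.2409

$31.24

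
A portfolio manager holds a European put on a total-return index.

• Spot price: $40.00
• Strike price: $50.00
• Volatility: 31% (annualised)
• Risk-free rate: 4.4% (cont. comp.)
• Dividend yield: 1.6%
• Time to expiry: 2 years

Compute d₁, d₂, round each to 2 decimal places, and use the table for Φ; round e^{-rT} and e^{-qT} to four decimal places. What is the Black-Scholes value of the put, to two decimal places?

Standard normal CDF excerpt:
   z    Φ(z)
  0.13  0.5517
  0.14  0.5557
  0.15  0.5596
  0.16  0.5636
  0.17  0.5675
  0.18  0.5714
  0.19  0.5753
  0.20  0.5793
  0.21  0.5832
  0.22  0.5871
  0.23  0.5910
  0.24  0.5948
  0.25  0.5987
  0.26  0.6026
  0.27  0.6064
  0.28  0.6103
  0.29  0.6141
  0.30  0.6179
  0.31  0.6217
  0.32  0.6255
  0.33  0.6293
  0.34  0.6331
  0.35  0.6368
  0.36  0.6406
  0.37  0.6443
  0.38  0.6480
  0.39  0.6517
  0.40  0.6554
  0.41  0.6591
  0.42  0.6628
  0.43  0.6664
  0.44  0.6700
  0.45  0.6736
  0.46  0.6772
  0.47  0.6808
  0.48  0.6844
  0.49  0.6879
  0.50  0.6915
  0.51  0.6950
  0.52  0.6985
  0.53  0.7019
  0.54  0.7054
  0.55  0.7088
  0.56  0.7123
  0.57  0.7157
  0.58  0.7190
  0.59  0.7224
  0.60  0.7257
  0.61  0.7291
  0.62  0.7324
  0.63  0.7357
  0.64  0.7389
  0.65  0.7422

σ√T = 0.31·√2 = 0.4384
ln(S/K) + (r − q + σ²/2)T = ln(40/50) + (0.044 − 0.016 + 0.31²/2)·2 = -0.2231 + 0.1521 = -0.0710
d₁ = -0.0710 / 0.4384 = -0.1620 ⇒ -0.16
d₂ = d₁ − σ√T = -0.1620 − 0.4384 = -0.6005 ⇒ -0.60
e^(−qT) = e^(−0.016·2) = 0.9685;  e^(−rT) = e^(−0.044·2) = 0.9158
N(−d₂) = N(0.60) = 0.7257;  N(−d₁) = N(0.16) = 0.5636
P = 50·0.9158·0.7257 − 40·0.9685·0.5636 = 33.2298 − 21.8339 = 11.3959

$11.40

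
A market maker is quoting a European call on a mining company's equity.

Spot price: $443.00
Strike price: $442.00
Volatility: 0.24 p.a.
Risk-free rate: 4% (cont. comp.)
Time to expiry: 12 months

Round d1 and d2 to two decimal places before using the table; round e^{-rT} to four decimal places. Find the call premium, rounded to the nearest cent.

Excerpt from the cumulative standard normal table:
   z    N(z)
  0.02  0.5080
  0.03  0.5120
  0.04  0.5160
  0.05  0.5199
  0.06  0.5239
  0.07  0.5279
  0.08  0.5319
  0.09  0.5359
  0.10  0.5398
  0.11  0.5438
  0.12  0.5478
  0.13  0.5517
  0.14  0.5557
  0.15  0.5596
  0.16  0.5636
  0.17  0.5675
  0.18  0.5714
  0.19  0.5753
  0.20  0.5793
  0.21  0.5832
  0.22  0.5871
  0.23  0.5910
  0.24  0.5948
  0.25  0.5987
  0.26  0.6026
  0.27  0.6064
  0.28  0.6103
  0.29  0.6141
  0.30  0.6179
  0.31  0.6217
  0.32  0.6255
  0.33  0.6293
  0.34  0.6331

T = 1;  σ√T = 0.2400
d₁ = [ln(443/442) + (0.04 + ½·0.24²)·1] / (σ√T) = (0.0023 + 0.0688) / 0.2400 = 0.2961 which rounds to 0.30
d₂ = 0.2961 − 0.2400 = 0.0561 which rounds to 0.06
exp(−rT) = exp(−0.04·1) = 0.9608
N(d₁) = N(0.30) = 0.6179;  N(d₂) = N(0.06) = 0.5239
C = 443·0.6179 − 442·0.9608·0.5239 = 273.7297 − 222.4865 = 51.2432

$51.24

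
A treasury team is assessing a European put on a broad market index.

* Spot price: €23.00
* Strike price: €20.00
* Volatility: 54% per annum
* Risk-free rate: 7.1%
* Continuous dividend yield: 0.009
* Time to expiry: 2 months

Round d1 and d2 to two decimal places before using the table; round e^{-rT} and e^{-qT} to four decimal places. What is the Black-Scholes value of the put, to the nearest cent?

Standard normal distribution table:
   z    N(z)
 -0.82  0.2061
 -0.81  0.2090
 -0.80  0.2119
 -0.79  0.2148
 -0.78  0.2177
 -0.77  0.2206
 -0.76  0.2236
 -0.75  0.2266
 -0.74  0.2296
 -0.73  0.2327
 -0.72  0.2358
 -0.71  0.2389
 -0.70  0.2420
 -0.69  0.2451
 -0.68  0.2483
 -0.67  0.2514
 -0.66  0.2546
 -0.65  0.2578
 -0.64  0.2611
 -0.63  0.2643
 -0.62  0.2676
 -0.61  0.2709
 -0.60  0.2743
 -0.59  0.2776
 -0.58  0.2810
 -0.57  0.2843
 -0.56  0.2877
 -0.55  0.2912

€0.69

σ√T = 0.54·√0.1667 = 0.2205
d₁ = [ln(23/20) + (0.071 − 0.009 + ½·0.54²)·0.1667] / (σ√T) = (0.1398 + 0.0346) / 0.2205 = 0.7911 → 0.79
d₂ = 0.7911 − 0.2205 = 0.5706 → 0.57
exp(−qT) = exp(−0.009·0.1667) = 0.9985;  exp(−rT) = exp(−0.071·0.1667) = 0.9882
P = 20·0.9882·N(-0.57) − 23·0.9985·N(-0.79) = 20·0.9882·0.2843 − 23·0.9985·0.2148 = 5.6189 − 4.9330 = 0.6859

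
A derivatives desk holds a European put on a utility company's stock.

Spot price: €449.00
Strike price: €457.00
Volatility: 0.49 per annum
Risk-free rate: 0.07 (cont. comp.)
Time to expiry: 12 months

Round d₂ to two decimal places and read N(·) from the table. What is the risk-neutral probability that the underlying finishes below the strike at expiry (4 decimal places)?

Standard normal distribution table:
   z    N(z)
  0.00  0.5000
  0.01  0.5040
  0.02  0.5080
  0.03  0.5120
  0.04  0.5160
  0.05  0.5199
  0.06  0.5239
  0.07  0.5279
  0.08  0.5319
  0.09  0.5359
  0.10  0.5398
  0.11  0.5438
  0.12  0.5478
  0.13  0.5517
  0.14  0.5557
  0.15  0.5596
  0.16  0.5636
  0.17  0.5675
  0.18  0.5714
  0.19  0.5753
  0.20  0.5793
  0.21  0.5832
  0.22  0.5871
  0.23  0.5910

0.5557

σ√T = 0.49·√1 = 0.4900
d₁ = [ln(449/457) + (0.07 + 0.49²/2)·1] / 0.4900 = [-0.0177 + 0.1900] / 0.4900 = 0.3518 ≈ 0.35
d₂ = d₁ − σ√T = 0.3518 − 0.4900 = -0.1382 ≈ -0.14
Pr(exercise) under Q = N(−d₂) = N(0.14) = 0.5557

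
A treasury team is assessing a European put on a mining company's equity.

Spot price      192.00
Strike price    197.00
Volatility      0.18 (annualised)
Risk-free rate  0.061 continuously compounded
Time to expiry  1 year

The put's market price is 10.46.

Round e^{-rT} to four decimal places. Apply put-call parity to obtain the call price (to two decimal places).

17.12

e^(−rT) = e^(−0.061·1) = 0.9408
Put-call parity: C − P = S − K·e^(−rT) = 192 − 197·0.9408 = 192 − 185.3376 = 6.6624
C = P + (C − P) = 10.46 + (6.6624) = 17.1224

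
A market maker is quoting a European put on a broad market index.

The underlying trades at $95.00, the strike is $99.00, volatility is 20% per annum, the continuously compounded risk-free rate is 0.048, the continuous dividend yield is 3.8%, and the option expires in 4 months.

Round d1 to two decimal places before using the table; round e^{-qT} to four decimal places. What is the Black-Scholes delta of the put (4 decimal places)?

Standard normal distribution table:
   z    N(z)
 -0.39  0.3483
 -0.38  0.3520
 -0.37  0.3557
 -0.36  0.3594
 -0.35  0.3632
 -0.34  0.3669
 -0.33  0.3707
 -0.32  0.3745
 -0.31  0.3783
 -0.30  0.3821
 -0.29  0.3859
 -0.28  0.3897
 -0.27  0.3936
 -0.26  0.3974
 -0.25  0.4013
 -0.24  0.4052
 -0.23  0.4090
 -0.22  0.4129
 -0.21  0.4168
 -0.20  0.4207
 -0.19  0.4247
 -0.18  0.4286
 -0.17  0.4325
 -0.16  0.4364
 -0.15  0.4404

σ√T = 0.2 × 0.5774 = 0.1155
d₁ = [ln(95/99) + (0.048 − 0.038 + 0.2²/2)·0.3333] / 0.1155 = [-0.0412 + 0.0100] / 0.1155 = -0.2706 → -0.27
N(d₁) = N(-0.27) = 0.3936
Δ_put = exp(−qT)·(N(d₁) − 1) = 0.9874·(0.3936 − 1) = -0.5988

-0.5988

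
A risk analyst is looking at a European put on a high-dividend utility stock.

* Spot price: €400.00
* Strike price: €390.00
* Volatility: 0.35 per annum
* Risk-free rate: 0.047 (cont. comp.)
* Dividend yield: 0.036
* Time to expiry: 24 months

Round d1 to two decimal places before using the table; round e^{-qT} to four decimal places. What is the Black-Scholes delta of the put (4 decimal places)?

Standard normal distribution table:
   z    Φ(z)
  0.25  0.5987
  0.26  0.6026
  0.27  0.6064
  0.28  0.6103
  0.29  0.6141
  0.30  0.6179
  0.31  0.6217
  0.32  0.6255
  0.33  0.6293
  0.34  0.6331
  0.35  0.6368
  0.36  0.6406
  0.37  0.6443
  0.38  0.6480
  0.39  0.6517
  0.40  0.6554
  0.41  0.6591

σ√T = 0.35·√2 = 0.4950
d₁ = [ln(400/390) + (0.047 − 0.036 + 0.35²/2)·2] / 0.4950 = [0.0253 + 0.1445] / 0.4950 = 0.3431 which rounds to 0.34
N(d₁) = N(0.34) = 0.6331
Δ_put = e^(−qT)·(N(d₁) − 1) = 0.9305·(0.6331 − 1) = -0.3414

-0.3414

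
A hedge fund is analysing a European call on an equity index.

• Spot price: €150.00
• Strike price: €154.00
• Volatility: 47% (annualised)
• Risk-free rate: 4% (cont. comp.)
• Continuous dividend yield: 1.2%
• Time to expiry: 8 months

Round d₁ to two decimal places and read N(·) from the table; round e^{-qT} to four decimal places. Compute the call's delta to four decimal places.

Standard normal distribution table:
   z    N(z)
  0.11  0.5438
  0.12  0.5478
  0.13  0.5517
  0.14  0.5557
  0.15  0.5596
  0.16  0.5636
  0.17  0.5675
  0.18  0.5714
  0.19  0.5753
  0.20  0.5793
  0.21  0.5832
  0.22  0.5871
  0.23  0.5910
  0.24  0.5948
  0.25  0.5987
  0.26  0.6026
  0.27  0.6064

0.5630

σ√T = 0.47 × 0.8165 = 0.3838
d₁ = [ln(150/154) + (0.04 − 0.012 + 0.47²/2)·0.6667] / 0.3838 = [-0.0263 + 0.0923] / 0.3838 = 0.1719 ≈ 0.17
N(d₁) = N(0.17) = 0.5675
Δ_call = e^(−qT)·N(d₁) = 0.9920·0.5675 = 0.5630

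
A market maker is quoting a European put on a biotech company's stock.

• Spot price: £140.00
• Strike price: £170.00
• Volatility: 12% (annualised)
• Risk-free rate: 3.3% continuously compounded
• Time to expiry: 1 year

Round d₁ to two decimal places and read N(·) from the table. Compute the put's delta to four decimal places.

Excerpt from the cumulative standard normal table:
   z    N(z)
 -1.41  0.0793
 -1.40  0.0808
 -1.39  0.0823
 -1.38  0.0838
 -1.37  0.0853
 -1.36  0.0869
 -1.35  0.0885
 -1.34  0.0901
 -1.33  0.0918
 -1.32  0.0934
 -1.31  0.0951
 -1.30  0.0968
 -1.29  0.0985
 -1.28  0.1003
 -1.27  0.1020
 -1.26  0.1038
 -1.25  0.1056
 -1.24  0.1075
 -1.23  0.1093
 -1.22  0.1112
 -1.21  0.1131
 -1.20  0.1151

-0.8997

σ√T = 0.12 × 1.0000 = 0.1200
d₁ = [ln(140/170) + (0.033 + 0.12²/2)·1] / 0.1200 = [-0.1942 + 0.0402] / 0.1200 = -1.2830 ≈ -1.28
N(d₁) = N(-1.28) = 0.1003
Δ_put = N(d₁) − 1 = 0.1003 − 1 = -0.8997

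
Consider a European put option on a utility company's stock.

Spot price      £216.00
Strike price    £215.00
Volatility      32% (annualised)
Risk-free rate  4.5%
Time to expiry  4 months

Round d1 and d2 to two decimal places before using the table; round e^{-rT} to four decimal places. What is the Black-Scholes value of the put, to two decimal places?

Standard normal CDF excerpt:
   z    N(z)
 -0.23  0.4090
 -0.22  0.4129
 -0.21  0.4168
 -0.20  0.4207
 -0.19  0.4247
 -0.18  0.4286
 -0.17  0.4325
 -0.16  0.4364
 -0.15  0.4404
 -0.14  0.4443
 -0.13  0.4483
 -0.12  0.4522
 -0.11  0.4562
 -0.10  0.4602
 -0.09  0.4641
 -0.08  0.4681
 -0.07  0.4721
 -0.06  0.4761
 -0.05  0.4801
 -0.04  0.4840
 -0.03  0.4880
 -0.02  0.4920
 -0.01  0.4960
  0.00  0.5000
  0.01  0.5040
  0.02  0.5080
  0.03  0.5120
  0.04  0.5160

σ√T = 0.32 × 0.5774 = 0.1848
d₁ = [ln(216/215) + (0.045 + 0.32²/2)·0.3333] / 0.1848 = [0.0046 + 0.0321] / 0.1848 = 0.1987 ≈ 0.20
d₂ = d₁ − σ√T = 0.1987 − 0.1848 = 0.0139 ≈ 0.01
e^(−rT) = e^(−0.045·0.3333) = 0.9851
P = 215·0.9851·N(-0.01) − 216·N(-0.20) = 215·0.9851·0.4960 − 216·0.4207 = 105.0511 − 90.8712 = 14.1799

£14.18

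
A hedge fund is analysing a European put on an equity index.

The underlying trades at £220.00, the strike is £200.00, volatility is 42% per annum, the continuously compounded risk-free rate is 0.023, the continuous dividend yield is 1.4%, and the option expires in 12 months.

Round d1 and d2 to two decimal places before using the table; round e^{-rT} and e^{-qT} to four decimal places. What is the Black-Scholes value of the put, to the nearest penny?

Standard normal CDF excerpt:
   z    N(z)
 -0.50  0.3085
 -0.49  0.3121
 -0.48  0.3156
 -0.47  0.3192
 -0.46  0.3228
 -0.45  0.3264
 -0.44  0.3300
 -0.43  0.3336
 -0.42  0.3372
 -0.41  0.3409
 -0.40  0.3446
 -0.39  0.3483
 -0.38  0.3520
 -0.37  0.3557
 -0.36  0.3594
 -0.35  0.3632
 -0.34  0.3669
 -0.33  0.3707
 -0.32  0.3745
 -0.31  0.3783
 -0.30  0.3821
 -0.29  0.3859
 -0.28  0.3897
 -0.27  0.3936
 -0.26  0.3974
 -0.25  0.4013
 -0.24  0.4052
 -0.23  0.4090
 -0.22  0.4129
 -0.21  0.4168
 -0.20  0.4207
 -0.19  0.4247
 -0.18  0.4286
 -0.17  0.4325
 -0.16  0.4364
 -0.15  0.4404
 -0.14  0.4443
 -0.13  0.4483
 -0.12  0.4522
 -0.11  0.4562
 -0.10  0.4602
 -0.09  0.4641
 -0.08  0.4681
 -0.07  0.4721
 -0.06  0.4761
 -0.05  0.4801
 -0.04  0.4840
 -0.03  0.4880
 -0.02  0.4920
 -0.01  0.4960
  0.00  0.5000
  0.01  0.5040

σ√T = 0.42·√1 = 0.4200
d₁ = [ln(220/200) + (0.023 − 0.014 + 0.42²/2)·1] / 0.4200 = [0.0953 + 0.0972] / 0.4200 = 0.4584 ≈ 0.46
d₂ = d₁ − σ√T = 0.4584 − 0.4200 = 0.0384 ≈ 0.04
exp(−qT) = exp(−0.014·1) = 0.9861;  exp(−rT) = exp(−0.023·1) = 0.9773
N(−d₂) = N(-0.04) = 0.4840;  N(−d₁) = N(-0.46) = 0.3228
P = 200·0.9773·0.4840 − 220·0.9861·0.3228 = 94.6026 − 70.0289 = 24.5738

£24.57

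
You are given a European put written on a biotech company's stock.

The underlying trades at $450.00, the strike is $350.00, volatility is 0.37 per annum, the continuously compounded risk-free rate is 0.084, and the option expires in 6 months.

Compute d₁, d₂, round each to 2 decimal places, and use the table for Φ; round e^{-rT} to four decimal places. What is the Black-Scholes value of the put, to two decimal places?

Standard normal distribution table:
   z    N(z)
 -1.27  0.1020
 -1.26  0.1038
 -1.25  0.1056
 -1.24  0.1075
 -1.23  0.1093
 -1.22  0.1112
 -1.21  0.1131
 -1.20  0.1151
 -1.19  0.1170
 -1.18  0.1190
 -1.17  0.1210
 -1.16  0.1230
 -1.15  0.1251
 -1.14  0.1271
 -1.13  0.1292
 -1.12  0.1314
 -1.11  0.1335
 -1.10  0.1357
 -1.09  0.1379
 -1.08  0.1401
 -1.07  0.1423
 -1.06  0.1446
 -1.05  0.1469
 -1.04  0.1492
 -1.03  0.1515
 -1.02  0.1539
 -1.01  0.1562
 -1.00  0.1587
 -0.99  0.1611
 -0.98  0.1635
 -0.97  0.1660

$6.55

T = 0.5;  σ√T = 0.2616
d₁ = [ln(450/350) + (0.084 + 0.37²/2)·0.5] / 0.2616 = [0.2513 + 0.0762] / 0.2616 = 1.2519 → 1.25
d₂ = d₁ − σ√T = 1.2519 − 0.2616 = 0.9903 → 0.99
exp(−rT) = exp(−0.084·0.5) = 0.9589
N(−d₂) = N(-0.99) = 0.1611;  N(−d₁) = N(-1.25) = 0.1056
P = 350·0.9589·0.1611 − 450·0.1056 = 54.0676 − 47.5200 = 6.5476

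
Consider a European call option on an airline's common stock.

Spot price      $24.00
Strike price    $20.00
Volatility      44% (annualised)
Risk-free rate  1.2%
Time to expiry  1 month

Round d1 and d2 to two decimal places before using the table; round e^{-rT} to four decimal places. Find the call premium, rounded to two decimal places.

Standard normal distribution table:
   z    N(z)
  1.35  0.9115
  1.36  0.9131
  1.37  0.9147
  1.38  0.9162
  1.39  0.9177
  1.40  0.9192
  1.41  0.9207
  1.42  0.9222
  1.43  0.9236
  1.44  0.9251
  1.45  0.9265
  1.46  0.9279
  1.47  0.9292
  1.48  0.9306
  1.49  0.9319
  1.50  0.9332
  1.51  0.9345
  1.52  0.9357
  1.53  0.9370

σ√T = 0.44 × 0.2887 = 0.1270
d₁ = [ln(24/20) + (0.012 + 0.44²/2)·0.08333] / 0.1270 = [0.1823 + 0.0091] / 0.1270 = 1.5068 which rounds to 1.51
d₂ = d₁ − σ√T = 1.5068 − 0.1270 = 1.3798 which rounds to 1.38
e^(−rT) = e^(−0.012·0.08333) = 0.9990
N(d₁) = N(1.51) = 0.9345;  N(d₂) = N(1.38) = 0.9162
C = 24·0.9345 − 20·0.9990·0.9162 = 22.4280 − 18.3057 = 4.1223

$4.12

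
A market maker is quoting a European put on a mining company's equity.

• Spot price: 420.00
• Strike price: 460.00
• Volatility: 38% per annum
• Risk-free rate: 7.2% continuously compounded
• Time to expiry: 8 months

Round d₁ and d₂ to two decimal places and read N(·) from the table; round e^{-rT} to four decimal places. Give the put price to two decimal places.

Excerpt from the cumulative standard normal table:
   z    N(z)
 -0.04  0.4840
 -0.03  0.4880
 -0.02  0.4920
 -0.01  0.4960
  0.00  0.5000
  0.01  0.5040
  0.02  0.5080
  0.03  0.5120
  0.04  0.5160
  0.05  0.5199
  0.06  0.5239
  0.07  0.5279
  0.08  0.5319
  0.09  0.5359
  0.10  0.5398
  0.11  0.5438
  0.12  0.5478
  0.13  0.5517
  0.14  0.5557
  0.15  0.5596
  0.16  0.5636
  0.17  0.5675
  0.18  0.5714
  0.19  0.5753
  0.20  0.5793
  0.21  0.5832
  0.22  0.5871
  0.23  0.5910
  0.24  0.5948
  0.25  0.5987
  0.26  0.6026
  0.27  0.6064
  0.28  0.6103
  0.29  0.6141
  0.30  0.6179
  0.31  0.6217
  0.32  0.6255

62.60

T = 0.6667;  σ√T = 0.3103
d₁ = [ln(420/460) + (0.072 + 0.38²/2)·0.6667] / 0.3103 = [-0.0910 + 0.0961] / 0.3103 = 0.0166 ⇒ 0.02
d₂ = d₁ − σ√T = 0.0166 − 0.3103 = -0.2936 ⇒ -0.29
exp(−rT) = exp(−0.072·0.6667) = 0.9531
P = 460·0.9531·N(0.29) − 420·N(-0.02) = 460·0.9531·0.6141 − 420·0.4920 = 269.2374 − 206.6400 = 62.5974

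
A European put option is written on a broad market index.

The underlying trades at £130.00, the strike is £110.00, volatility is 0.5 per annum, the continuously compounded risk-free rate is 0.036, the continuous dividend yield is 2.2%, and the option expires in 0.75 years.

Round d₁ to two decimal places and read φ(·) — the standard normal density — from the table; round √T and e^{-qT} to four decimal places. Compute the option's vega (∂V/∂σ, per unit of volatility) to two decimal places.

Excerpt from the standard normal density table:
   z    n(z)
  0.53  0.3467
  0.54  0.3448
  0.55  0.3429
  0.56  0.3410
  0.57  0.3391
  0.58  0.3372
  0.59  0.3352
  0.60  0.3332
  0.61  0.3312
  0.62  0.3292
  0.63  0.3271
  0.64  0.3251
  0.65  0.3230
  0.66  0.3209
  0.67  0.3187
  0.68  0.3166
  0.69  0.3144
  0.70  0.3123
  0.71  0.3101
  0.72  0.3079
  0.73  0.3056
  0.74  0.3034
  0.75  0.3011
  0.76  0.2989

σ√T = 0.5·√0.75 = 0.4330
d₁ = [ln(130/110) + (0.036 − 0.022 + ½·0.5²)·0.75] / (σ√T) = (0.1671 + 0.1043) / 0.4330 = 0.6265 which rounds to 0.63
√T = √0.75 = 0.8660
φ(d₁) = φ(0.63) = 0.3271
exp(−qT) = exp(−0.022·0.75) = 0.9836
vega = S·exp(−qT)·φ(d₁)·√T = 130·0.9836·0.3271·0.8660 = 36.2210

36.22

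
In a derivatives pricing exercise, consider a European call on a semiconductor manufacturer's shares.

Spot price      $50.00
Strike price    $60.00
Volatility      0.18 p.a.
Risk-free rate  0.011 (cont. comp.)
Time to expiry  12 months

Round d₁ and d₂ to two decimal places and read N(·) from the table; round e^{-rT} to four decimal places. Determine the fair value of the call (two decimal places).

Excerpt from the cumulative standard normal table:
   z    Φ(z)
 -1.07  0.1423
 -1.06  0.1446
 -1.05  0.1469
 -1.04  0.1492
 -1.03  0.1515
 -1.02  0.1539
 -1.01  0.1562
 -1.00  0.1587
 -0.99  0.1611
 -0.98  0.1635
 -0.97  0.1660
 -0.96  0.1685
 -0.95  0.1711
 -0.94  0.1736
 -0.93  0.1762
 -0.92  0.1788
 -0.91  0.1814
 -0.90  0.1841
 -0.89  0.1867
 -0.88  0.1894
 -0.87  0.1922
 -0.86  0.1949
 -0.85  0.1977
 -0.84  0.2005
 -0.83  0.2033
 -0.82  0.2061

$0.89

σ√T = 0.18·√1 = 0.1800
d₁ = [ln(50/60) + (0.011 + 0.18²/2)·1] / 0.1800 = [-0.1823 + 0.0272] / 0.1800 = -0.8618 → -0.86
d₂ = d₁ − σ√T = -0.8618 − 0.1800 = -1.0418 → -1.04
exp(−rT) = exp(−0.011·1) = 0.9891
N(d₁) = N(-0.86) = 0.1949;  N(d₂) = N(-1.04) = 0.1492
C = 50·0.1949 − 60·0.9891·0.1492 = 9.7450 − 8.8544 = 0.8906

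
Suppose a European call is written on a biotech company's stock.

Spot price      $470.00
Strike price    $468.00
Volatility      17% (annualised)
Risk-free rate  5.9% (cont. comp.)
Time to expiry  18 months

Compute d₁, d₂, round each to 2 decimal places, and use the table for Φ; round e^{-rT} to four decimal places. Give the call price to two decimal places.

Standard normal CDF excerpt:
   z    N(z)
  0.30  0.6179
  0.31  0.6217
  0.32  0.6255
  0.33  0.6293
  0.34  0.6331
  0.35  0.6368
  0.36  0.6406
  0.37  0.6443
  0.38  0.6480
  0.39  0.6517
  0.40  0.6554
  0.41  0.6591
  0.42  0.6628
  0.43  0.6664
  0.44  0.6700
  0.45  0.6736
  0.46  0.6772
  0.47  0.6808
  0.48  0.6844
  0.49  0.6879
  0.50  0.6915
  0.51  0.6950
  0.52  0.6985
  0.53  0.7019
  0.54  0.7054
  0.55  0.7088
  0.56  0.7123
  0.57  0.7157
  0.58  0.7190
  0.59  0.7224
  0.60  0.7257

σ√T = 0.17·√1.5 = 0.2082
d₁ = [ln(470/468) + (0.059 + 0.17²/2)·1.5] / 0.2082 = [0.0043 + 0.1102] / 0.2082 = 0.5496 which rounds to 0.55
d₂ = d₁ − σ√T = 0.5496 − 0.2082 = 0.3414 which rounds to 0.34
e^(−rT) = e^(−0.059·1.5) = 0.9153
C = 470·N(0.55) − 468·0.9153·N(0.34) = 470·0.7088 − 468·0.9153·0.6331 = 333.1360 − 271.1950 = 61.9410

$61.94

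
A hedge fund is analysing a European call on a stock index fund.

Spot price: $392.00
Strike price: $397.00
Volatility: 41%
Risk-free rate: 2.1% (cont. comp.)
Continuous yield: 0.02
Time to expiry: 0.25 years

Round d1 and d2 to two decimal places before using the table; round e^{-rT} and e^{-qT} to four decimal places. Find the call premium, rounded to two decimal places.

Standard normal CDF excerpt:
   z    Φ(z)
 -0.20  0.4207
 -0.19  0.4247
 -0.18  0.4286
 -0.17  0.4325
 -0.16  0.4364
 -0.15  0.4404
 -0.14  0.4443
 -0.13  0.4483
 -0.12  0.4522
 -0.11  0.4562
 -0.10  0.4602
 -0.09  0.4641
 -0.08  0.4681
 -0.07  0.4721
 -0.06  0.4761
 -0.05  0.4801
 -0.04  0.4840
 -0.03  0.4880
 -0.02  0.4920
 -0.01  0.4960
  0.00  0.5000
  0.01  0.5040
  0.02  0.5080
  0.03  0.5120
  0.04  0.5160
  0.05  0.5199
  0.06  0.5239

T = 0.25;  σ√T = 0.2050
d₁ = [ln(392/397) + (0.021 − 0.02 + ½·0.41²)·0.25] / (σ√T) = (-0.0127 + 0.0213) / 0.2050 = 0.0419 → 0.04
d₂ = 0.0419 − 0.2050 = -0.1631 → -0.16
exp(−qT) = exp(−0.02·0.25) = 0.9950;  exp(−rT) = exp(−0.021·0.25) = 0.9948
C = 392·0.9950·N(0.04) − 397·0.9948·N(-0.16) = 392·0.9950·0.5160 − 397·0.9948·0.4364 = 201.2606 − 172.3499 = 28.9107

$28.91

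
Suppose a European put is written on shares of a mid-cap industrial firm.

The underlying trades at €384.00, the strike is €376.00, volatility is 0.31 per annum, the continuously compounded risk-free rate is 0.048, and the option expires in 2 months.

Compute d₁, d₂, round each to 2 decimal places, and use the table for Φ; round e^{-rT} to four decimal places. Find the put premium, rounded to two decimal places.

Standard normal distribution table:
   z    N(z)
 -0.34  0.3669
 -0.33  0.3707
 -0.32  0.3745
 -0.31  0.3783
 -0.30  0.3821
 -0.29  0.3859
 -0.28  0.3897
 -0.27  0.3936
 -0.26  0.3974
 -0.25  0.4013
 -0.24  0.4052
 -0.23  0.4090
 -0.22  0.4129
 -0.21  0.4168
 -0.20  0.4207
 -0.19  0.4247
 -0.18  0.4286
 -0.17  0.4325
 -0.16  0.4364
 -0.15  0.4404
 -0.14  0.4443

T = 0.1667;  σ√T = 0.1266
d₁ = [ln(384/376) + (0.048 + 0.31²/2)·0.1667] / 0.1266 = [0.0211 + 0.0160] / 0.1266 = 0.2928 which rounds to 0.29
d₂ = d₁ − σ√T = 0.2928 − 0.1266 = 0.1663 which rounds to 0.17
e^(−rT) = e^(−0.048·0.1667) = 0.9920
N(−d₂) = N(-0.17) = 0.4325;  N(−d₁) = N(-0.29) = 0.3859
P = 376·0.9920·0.4325 − 384·0.3859 = 161.3190 − 148.1856 = 13.1334

€13.13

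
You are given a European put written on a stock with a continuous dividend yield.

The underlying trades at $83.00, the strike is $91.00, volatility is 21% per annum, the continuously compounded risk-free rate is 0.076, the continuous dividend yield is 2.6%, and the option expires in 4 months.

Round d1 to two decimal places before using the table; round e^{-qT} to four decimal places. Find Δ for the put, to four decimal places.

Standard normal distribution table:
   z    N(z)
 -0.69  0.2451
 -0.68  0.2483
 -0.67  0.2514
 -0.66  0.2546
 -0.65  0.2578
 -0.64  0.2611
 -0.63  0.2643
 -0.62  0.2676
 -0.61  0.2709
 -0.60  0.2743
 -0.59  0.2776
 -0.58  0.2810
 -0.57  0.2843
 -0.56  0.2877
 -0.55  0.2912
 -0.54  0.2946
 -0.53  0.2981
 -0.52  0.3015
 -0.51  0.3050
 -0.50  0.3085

T = 0.3333;  σ√T = 0.1212
d₁ = [ln(83/91) + (0.076 − 0.026 + 0.21²/2)·0.3333] / 0.1212 = [-0.0920 + 0.0240] / 0.1212 = -0.5609 → -0.56
N(d₁) = N(-0.56) = 0.2877
Δ_put = e^(−qT)·(N(d₁) − 1) = 0.9914·(0.2877 − 1) = -0.7062

-0.7062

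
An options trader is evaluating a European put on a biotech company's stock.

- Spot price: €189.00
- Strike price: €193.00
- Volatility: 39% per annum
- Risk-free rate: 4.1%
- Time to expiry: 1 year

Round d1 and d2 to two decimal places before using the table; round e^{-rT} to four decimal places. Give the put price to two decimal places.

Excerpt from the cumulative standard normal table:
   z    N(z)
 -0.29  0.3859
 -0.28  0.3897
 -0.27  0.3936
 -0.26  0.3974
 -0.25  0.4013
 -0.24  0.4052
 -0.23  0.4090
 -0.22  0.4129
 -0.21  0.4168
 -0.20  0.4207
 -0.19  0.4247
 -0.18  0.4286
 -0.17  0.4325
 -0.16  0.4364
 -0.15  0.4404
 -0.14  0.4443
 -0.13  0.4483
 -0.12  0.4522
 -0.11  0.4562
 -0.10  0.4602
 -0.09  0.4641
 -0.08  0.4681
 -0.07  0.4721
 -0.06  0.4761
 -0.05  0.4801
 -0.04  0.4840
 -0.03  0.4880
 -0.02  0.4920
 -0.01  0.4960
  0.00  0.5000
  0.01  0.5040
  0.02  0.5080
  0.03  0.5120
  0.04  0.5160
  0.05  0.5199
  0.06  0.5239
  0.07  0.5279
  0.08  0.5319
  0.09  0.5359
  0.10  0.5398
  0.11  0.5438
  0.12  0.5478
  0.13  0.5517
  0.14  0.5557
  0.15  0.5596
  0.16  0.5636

€27.09

σ√T = 0.39 × 1.0000 = 0.3900
d₁ = [ln(189/193) + (0.041 + 0.39²/2)·1] / 0.3900 = [-0.0209 + 0.1171] / 0.3900 = 0.2464 ≈ 0.25
d₂ = d₁ − σ√T = 0.2464 − 0.3900 = -0.1436 ≈ -0.14
exp(−rT) = exp(−0.041·1) = 0.9598
P = 193·0.9598·N(0.14) − 189·N(-0.25) = 193·0.9598·0.5557 − 189·0.4013 = 102.9386 − 75.8457 = 27.0929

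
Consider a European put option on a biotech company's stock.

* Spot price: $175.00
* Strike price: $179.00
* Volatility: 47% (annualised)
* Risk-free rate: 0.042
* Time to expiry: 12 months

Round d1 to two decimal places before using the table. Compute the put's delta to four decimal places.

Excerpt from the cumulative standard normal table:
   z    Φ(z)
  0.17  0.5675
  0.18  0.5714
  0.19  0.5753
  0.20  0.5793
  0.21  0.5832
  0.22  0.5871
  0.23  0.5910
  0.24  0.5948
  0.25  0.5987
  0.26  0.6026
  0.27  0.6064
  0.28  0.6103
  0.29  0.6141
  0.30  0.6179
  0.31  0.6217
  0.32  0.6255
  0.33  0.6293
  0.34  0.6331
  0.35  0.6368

-0.3897

σ√T = 0.47·√1 = 0.4700
ln(S/K) + (r + σ²/2)T = ln(175/179) + (0.042 + 0.47²/2)·1 = -0.0226 + 0.1525 = 0.1299
d₁ = 0.1299 / 0.4700 = 0.2763 ⇒ 0.28
N(d₁) = N(0.28) = 0.6103
Δ_put = N(d₁) − 1 = 0.6103 − 1 = -0.3897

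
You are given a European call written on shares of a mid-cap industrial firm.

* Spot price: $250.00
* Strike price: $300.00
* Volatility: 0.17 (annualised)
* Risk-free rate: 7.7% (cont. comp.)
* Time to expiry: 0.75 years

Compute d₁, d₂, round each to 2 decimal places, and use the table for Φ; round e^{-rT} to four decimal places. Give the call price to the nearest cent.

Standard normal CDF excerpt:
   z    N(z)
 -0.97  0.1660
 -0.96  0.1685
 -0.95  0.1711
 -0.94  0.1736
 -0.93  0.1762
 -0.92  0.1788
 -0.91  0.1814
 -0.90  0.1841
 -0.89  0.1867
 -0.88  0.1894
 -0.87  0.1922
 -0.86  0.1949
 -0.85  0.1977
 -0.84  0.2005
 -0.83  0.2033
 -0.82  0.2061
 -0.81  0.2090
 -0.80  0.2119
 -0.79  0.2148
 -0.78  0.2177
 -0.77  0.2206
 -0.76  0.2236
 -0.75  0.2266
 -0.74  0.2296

σ√T = 0.17·√0.75 = 0.1472
d₁ = [ln(250/300) + (0.077 + 0.17²/2)·0.75] / 0.1472 = [-0.1823 + 0.0686] / 0.1472 = -0.7725 → -0.77
d₂ = d₁ − σ√T = -0.7725 − 0.1472 = -0.9197 → -0.92
exp(−rT) = exp(−0.077·0.75) = 0.9439
C = 250·N(-0.77) − 300·0.9439·N(-0.92) = 250·0.2206 − 300·0.9439·0.1788 = 55.1500 − 50.6308 = 4.5192

$4.52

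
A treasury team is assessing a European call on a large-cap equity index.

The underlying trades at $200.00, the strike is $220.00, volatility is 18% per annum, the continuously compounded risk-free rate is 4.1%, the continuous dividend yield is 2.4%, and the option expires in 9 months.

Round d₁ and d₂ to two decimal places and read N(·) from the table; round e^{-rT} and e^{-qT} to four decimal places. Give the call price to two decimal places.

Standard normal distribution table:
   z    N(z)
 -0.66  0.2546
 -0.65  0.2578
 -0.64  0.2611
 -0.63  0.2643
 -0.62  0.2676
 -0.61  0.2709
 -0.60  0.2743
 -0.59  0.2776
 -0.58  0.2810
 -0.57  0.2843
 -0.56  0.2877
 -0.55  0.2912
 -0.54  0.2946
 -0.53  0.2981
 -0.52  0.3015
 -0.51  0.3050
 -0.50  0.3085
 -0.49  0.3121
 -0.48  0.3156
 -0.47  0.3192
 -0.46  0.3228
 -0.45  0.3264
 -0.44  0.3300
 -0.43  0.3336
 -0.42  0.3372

σ√T = 0.18·√0.75 = 0.1559
d₁ = [ln(200/220) + (0.041 − 0.024 + ½·0.18²)·0.75] / (σ√T) = (-0.0953 + 0.0249) / 0.1559 = -0.4517 which rounds to -0.45
d₂ = -0.4517 − 0.1559 = -0.6076 which rounds to -0.61
e^(−qT) = e^(−0.024·0.75) = 0.9822;  e^(−rT) = e^(−0.041·0.75) = 0.9697
C = 200·0.9822·N(-0.45) − 220·0.9697·N(-0.61) = 200·0.9822·0.3264 − 220·0.9697·0.2709 = 64.1180 − 57.7922 = 6.3258

$6.33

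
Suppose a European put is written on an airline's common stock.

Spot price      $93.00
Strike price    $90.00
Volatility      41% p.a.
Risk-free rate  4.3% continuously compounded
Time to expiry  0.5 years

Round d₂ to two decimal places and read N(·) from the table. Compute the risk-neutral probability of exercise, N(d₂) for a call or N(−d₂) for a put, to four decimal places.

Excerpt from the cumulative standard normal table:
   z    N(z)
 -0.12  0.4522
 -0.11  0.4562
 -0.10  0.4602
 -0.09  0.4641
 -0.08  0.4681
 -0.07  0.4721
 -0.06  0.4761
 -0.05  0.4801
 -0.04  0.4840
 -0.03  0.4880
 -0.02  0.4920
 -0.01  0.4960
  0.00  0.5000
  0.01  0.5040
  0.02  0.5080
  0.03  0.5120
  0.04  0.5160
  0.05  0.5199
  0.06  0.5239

σ√T = 0.41·√0.5 = 0.2899
d₁ = [ln(93/90) + (0.043 + 0.41²/2)·0.5] / 0.2899 = [0.0328 + 0.0635] / 0.2899 = 0.3322 which rounds to 0.33
d₂ = d₁ − σ√T = 0.3322 − 0.2899 = 0.0423 which rounds to 0.04
Risk-neutral Pr[S_T < K] = N(−d₂) = N(-0.04) = 0.4840

0.4840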